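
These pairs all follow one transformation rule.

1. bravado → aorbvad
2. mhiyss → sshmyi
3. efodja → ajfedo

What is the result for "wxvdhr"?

In each case the input is transformed by: swap each adjacent pair of characters (1↔2, 3↔4, ...), then move the last 2 characters to the front (rotate right by 2).
So "wxvdhr" becomes "rhxwdv".
(Check on "bravado": → "rbvadao" → "aorbvad" ✓)

rhxwdv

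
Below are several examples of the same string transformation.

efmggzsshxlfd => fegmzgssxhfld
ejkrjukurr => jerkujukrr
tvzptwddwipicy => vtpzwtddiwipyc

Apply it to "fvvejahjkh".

vfevajjhhk

The pattern: swap each adjacent pair of characters (1↔2, 3↔4, ...).
So "fvvejahjkh" becomes "vfevajjhhk".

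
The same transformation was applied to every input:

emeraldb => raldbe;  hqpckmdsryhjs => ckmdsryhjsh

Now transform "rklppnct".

ppnctr

What's happening: move the first 3 characters to the end (rotate left by 3), then delete the last 2 characters.
For "rklppnct", step one produces "ppnctrkl"; step two turns that into "ppnctr".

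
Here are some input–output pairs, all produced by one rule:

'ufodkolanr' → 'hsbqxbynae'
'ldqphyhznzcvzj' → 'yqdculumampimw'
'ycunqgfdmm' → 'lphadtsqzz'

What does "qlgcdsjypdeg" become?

dytpqfwlcqrt

What's happening: shift every letter 13 places forward in the alphabet (wrapping around) — i.e. ROT13.
"qlgcdsjypdeg" → "dytpqfwlcqrt".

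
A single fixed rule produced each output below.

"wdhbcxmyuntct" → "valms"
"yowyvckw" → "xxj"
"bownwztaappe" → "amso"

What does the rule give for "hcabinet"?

What's happening: keep one character in every 3, starting at position 1 (positions 1st, 4th, 7th, ...), then shift every letter 1 place backward in the alphabet (wrapping around).
"hcabinet" → "hbe" → "gad".

gad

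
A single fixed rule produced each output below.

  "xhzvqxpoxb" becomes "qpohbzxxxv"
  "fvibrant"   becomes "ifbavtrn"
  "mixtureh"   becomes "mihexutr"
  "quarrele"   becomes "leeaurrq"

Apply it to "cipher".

hecrpi

What's happening: sort the characters into reverse alphabetical order, then swap the front and back halves of the string.
Working it through for "cipher": intermediate "rpihec", final "hecrpi".
(Check on "xhzvqxpoxb": → "zxxxvqpohb" → "qpohbzxxxv" ✓)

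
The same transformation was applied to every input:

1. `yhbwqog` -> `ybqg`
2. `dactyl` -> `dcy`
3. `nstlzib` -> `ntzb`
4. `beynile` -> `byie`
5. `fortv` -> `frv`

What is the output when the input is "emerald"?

eead

Rule — keep every other character starting from the first (positions 1st, 3rd, 5th, ...).
On "emerald" that produces "eead".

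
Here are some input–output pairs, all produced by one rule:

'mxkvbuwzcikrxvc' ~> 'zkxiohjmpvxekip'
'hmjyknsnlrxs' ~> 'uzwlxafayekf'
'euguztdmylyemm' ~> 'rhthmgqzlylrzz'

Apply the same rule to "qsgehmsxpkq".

dftruzfkcxd

In each case the input is transformed by: shift every letter 13 places forward in the alphabet (wrapping around) — i.e. ROT13.
So "qsgehmsxpkq" becomes "dftruzfkcxd".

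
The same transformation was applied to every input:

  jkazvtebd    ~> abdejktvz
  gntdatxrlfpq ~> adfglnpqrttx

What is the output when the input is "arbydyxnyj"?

Rule — sort the characters into alphabetical order.
So "arbydyxnyj" becomes "abdjnrxyyy".

abdjnrxyyy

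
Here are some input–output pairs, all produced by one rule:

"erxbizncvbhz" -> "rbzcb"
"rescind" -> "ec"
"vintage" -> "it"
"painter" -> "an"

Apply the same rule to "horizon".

oi

In each case the input is transformed by: keep every other character starting from the second (positions 2nd, 4th, 6th, ...), then delete the last character.
"horizon" → "oi".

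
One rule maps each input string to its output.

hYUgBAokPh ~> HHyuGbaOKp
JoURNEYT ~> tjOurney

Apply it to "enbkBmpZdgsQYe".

The transformation: move the last character to the front, then flip the case of every letter.
For "enbkBmpZdgsQYe", step one produces "eenbkBmpZdgsQY"; step two turns that into "EENBKbMPzDGSqy".

EENBKbMPzDGSqy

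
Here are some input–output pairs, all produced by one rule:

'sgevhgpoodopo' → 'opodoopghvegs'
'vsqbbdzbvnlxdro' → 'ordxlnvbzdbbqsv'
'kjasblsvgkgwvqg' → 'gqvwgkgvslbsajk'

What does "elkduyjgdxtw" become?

wtxdgjyudkle

Each output is the input with this applied: reverse the string.
Doing the same to "elkduyjgdxtw": "wtxdgjyudkle".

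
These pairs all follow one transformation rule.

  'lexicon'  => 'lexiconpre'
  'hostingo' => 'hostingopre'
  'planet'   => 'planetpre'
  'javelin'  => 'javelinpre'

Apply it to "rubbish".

Each output is the input with this applied: append "pre".
For "rubbish" the result is "rubbishpre".

rubbishpre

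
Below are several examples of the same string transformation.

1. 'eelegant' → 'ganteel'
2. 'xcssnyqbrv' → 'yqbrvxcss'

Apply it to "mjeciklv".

iklvmje

Each output is the input with this applied: swap the front and back halves of the string, then delete the last character.
Applying both steps to "mjeciklv": "iklvmjec", then "iklvmje".
(Check on "eelegant": → "ganteele" → "ganteel" ✓)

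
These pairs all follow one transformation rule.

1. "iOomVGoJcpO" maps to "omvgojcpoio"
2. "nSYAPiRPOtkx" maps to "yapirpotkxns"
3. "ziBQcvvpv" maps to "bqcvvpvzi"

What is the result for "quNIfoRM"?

niformqu

In each case the input is transformed by: move the first 2 characters to the end (rotate left by 2), then convert every letter to lowercase.
Starting from "quNIfoRM": after the first operation, "NIfoRMqu"; after the second, "niformqu".
(Check on "nSYAPiRPOtkx": → "YAPiRPOtkxnS" → "yapirpotkxns" ✓)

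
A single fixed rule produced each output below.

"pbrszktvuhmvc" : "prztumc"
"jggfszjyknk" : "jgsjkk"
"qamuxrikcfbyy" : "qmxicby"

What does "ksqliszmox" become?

Each output is the input with this applied: keep every other character starting from the first (positions 1st, 3rd, 5th, ...).
On "ksqliszmox" that produces "kqizo".

kqizo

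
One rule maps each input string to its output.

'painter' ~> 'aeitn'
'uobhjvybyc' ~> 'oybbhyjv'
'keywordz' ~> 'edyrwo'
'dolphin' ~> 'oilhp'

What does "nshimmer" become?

sehmim

The rule is to take characters alternately from the front and the back (1st, last, 2nd, 2nd-last, ...), then delete the first 2 characters.
"nshimmer" → "nrsehmim" → "sehmim".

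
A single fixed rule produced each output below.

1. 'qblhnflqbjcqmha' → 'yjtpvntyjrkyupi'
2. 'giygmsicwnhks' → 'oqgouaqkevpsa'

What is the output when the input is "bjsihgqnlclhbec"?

What's happening: shift every letter 8 places forward in the alphabet (wrapping around).
Applying that to "bjsihgqnlclhbec" gives "jraqpoyvtktpjmk".

jraqpoyvtktpjmk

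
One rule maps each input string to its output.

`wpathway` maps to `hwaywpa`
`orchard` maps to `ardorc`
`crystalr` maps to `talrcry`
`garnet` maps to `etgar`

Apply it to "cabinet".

The pattern: move the first 3 characters to the end (rotate left by 3), then delete the first character.
"cabinet" → "inetcab" → "netcab".

netcab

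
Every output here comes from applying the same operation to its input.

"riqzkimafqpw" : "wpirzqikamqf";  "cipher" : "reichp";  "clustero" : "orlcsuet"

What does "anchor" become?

Each output is the input with this applied: move the last 2 characters to the front (rotate right by 2), then swap each adjacent pair of characters (1↔2, 3↔4, ...).
Applying both steps to "anchor": "oranch", then "ronahc".
(Check on "riqzkimafqpw": → "pwriqzkimafq" → "wpirzqikamqf" ✓)

ronahc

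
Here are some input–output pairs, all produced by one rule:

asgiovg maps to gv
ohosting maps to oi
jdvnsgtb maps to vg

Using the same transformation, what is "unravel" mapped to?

re

The transformation: keep one character in every 3, starting at position 3 (positions 3rd, 6th, 9th, ...).
So "unravel" becomes "re".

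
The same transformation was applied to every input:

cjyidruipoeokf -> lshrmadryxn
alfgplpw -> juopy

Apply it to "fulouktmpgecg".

The rule is to shift every letter 9 places forward in the alphabet (wrapping around), then delete the last 3 characters.
Starting from "fulouktmpgecg": after the first operation, "oduxdtcvypnlp"; after the second, "oduxdtcvyp".

oduxdtcvyp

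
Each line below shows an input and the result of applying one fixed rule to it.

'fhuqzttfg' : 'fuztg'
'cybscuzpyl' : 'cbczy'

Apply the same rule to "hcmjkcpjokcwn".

The rule is to keep every other character starting from the first (positions 1st, 3rd, 5th, ...).
Applying that to "hcmjkcpjokcwn" gives "hmkpocn".

hmkpocn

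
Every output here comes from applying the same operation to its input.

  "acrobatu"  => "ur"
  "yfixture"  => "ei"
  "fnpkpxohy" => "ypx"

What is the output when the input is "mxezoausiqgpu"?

Rule — move the last 3 characters to the front (rotate right by 3), then keep one character in every 3, starting at position 3 (positions 3rd, 6th, 9th, ...).
Starting from "mxezoausiqgpu": after the first operation, "gpumxezoausiq"; after the second, "ueai".
(Check on "yfixture": → "ureyfixt" → "ei" ✓)

ueai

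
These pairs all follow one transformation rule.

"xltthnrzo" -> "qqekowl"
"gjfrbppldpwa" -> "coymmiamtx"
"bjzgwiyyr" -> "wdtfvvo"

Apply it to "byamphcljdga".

Rule — delete the first 2 characters, then shift every letter 3 places backward in the alphabet (wrapping around).
For "byamphcljdga", step one produces "amphcljdga"; step two turns that into "xjmezigadx".

xjmezigadx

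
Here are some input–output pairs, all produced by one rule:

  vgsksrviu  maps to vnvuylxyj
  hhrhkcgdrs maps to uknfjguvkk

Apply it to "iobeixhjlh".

ehlakmoklr

Looking at the pairs, the operation is to shift every letter 3 places forward in the alphabet (wrapping around), then move the first 2 characters to the end (rotate left by 2).
"iobeixhjlh" → "lrehlakmok" → "ehlakmoklr".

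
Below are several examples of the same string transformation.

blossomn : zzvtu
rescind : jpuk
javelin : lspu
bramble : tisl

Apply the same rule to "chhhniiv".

In each case the input is transformed by: delete the first 3 characters, then shift every letter 7 places forward in the alphabet (wrapping around).
Working it through for "chhhniiv": intermediate "hniiv", final "ouppc".

ouppc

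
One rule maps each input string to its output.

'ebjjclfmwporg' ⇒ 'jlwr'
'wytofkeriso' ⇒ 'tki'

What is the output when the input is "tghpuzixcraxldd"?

hzcxd

Looking at the pairs, the operation is to keep one character in every 3, starting at position 3 (positions 3rd, 6th, 9th, ...).
So "tghpuzixcraxldd" becomes "hzcxd".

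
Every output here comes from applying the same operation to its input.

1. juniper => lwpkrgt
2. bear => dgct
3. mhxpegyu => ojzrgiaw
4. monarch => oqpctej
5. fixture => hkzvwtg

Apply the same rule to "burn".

dwtp

The pattern: shift every letter 2 places forward in the alphabet (wrapping around).
On "burn" that produces "dwtp".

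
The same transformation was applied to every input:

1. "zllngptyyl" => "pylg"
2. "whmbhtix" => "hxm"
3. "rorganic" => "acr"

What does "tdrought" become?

utr

What's happening: swap the front and back halves of the string, then keep one character in every 3, starting at position 1 (positions 1st, 4th, 7th, ...).
Doing the same to "tdrought": "utr".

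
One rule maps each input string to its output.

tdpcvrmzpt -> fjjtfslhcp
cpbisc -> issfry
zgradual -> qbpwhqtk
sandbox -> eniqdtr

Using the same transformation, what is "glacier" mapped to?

uhwbqsy

The pattern: move the last 2 characters to the front (rotate right by 2), then shift every letter 10 places backward in the alphabet (wrapping around).
For "glacier" the result is "uhwbqsy".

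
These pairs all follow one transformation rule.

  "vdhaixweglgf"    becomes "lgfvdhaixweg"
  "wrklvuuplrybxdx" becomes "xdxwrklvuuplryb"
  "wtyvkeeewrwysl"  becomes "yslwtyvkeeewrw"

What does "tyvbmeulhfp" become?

The transformation: move the last 3 characters to the front (rotate right by 3).
For "tyvbmeulhfp" the result is "hfptyvbmeul".

hfptyvbmeul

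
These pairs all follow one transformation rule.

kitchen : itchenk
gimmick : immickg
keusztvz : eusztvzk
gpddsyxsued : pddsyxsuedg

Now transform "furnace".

urnacef

In each case the input is transformed by: move the first character to the end.
"furnace" → "urnacef".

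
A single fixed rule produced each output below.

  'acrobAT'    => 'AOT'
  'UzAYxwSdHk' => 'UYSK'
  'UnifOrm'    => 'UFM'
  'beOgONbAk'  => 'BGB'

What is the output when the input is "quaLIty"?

QLY

What's happening: keep one character in every 3, starting at position 1 (positions 1st, 4th, 7th, ...), then convert every letter to uppercase.
For "quaLIty" the result is "QLY".
(Check on "UzAYxwSdHk": → "UYSk" → "UYSK" ✓)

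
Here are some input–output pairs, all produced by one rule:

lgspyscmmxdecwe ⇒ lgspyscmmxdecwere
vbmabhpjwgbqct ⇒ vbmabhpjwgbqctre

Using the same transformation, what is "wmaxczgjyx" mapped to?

Rule — append "re".
For "wmaxczgjyx" the result is "wmaxczgjyxre".

wmaxczgjyxre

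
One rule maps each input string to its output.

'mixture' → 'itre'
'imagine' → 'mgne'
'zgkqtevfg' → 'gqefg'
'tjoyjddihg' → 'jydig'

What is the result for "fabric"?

Each output is the input with this applied: swap each adjacent pair of characters (1↔2, 3↔4, ...), then keep every other character starting from the first (positions 1st, 3rd, 5th, ...).
Applying that to "fabric" gives "arc".

arc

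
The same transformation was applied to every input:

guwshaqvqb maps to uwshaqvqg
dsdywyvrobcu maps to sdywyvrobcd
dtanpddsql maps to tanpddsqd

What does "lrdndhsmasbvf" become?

rdndhsmasbvl

The pattern: delete the last character, then move the first character to the end.
So "lrdndhsmasbvf" becomes "rdndhsmasbvl".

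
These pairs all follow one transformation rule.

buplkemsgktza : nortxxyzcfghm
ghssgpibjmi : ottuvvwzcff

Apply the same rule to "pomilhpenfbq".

orsuvyzabccd

What's happening: sort the characters into alphabetical order, then shift every letter 13 places forward in the alphabet (wrapping around) — i.e. ROT13.
Applying both steps to "pomilhpenfbq": "befhilmnoppq", then "orsuvyzabccd".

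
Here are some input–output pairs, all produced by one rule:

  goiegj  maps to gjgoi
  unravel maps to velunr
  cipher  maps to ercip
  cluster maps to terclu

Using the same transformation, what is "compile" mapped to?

ilecom

In each case the input is transformed by: move the first 3 characters to the end (rotate left by 3), then delete the first character.
Working it through for "compile": intermediate "pilecom", final "ilecom".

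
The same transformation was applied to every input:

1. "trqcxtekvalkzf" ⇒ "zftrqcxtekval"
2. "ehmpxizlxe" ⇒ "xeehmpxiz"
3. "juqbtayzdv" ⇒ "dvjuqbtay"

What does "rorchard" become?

The transformation: move the last 3 characters to the front (rotate right by 3), then delete the first character.
Applying that to "rorchard" gives "rdrorch".
(Check on "ehmpxizlxe": → "lxeehmpxiz" → "xeehmpxiz" ✓)

rdrorch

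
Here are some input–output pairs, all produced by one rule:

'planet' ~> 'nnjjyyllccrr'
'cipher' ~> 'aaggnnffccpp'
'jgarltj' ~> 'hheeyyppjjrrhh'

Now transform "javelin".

Rule — shift every letter 2 places backward in the alphabet (wrapping around), then double every character.
For "javelin", step one produces "hytcjgl"; step two turns that into "hhyyttccjjggll".

hhyyttccjjggll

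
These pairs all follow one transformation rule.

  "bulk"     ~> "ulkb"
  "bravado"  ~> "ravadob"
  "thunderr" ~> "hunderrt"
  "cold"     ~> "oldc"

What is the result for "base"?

The pattern: move the first character to the end.
So "base" becomes "aseb".

aseb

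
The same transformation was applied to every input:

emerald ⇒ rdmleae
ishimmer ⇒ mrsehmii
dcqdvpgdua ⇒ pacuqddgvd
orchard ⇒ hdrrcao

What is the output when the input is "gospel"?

Looking at the pairs, the operation is to take characters alternately from the front and the back (1st, last, 2nd, 2nd-last, ...), then swap the first and last characters.
For "gospel", step one produces "gloesp"; step two turns that into "ploesg".

ploesg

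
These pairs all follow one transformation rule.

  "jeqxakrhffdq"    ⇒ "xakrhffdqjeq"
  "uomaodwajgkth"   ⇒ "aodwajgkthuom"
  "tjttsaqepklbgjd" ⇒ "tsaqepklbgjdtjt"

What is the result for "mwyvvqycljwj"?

Looking at the pairs, the operation is to move the first 3 characters to the end (rotate left by 3).
"mwyvvqycljwj" → "vvqycljwjmwy".

vvqycljwjmwy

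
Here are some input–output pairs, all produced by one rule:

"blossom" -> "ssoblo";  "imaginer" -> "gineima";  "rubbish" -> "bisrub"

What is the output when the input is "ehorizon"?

rizoeho

The rule is to delete the last character, then move the first 3 characters to the end (rotate left by 3).
Starting from "ehorizon": after the first operation, "ehorizo"; after the second, "rizoeho".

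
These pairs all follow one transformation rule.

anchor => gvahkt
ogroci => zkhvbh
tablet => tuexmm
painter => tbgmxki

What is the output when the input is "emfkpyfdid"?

fydirywbwx

The pattern: shift every letter 7 places backward in the alphabet (wrapping around), then move the first character to the end.
Starting from "emfkpyfdid": after the first operation, "xfydirywbw"; after the second, "fydirywbwx".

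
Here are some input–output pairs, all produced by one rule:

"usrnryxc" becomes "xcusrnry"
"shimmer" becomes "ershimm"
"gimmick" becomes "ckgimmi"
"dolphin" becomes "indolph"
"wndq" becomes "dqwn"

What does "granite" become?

tegrani

The pattern: move the last 2 characters to the front (rotate right by 2).
For "granite" the result is "tegrani".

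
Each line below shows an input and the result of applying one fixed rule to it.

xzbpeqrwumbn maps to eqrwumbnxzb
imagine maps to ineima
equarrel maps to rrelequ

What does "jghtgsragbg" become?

gsragbgjgh

In each case the input is transformed by: move the first 3 characters to the end (rotate left by 3), then delete the first character.
Applying both steps to "jghtgsragbg": "tgsragbgjgh", then "gsragbgjgh".
(Check on "xzbpeqrwumbn": → "peqrwumbnxzb" → "eqrwumbnxzb" ✓)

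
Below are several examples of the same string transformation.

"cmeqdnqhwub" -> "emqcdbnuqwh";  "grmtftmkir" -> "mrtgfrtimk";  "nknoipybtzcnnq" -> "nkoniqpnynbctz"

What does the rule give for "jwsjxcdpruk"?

swjjxkcudrp

The pattern: move the first 2 characters to the end (rotate left by 2), then take characters alternately from the front and the back (1st, last, 2nd, 2nd-last, ...).
On "jwsjxcdpruk": the first step gives "sjxcdprukjw", and the second then gives "swjjxkcudrp".
(Check on "grmtftmkir": → "mtftmkirgr" → "mrtgfrtimk" ✓)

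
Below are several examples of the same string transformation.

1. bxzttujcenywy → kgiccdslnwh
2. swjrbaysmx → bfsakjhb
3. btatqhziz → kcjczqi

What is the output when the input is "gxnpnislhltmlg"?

pgwywrbuqucv

Looking at the pairs, the operation is to delete the last 2 characters, then shift every letter 9 places forward in the alphabet (wrapping around).
"gxnpnislhltmlg" → "gxnpnislhltm" → "pgwywrbuqucv".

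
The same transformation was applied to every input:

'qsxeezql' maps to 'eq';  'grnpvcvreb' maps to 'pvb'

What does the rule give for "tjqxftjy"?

xj

Each output is the input with this applied: move the first character to the end, then keep one character in every 3, starting at position 3 (positions 3rd, 6th, 9th, ...).
Starting from "tjqxftjy": after the first operation, "jqxftjyt"; after the second, "xj".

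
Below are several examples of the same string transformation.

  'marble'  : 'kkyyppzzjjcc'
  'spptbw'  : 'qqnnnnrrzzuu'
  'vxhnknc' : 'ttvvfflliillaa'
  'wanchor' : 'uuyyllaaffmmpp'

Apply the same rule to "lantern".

The rule is to double every character, then shift every letter 2 places backward in the alphabet (wrapping around).
For "lantern", step one produces "llaanntteerrnn"; step two turns that into "jjyyllrrccppll".
(Check on "wanchor": → "wwaanncchhoorr" → "uuyyllaaffmmpp" ✓)

jjyyllrrccppll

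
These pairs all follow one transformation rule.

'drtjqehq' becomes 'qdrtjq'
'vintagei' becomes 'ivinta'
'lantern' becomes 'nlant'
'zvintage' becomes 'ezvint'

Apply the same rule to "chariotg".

gchari

The pattern: move the last 3 characters to the front (rotate right by 3), then delete the first 2 characters.
Applying that to "chariotg" gives "gchari".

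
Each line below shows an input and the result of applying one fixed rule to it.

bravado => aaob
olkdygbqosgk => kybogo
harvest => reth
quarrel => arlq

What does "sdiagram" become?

Rule — keep every other character starting from the first (positions 1st, 3rd, 5th, ...), then move the first character to the end.
On "sdiagram" that produces "igas".

igas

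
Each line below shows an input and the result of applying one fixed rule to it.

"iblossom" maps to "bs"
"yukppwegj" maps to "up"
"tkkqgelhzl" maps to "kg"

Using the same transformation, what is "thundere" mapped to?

Rule — keep one character in every 3, starting at position 2 (positions 2nd, 5th, 8th, ...), then delete the last character.
For "thundere", step one produces "hde"; step two turns that into "hd".

hd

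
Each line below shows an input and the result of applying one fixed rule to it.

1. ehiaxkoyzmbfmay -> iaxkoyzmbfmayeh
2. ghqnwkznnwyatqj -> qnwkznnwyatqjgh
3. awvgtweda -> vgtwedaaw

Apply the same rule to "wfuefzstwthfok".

Looking at the pairs, the operation is to move the first 2 characters to the end (rotate left by 2).
On "wfuefzstwthfok" that produces "uefzstwthfokwf".

uefzstwthfokwf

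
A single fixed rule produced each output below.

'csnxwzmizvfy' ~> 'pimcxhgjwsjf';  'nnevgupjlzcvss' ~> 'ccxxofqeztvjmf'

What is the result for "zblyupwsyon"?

yxjlviezgci

In each case the input is transformed by: move the last 2 characters to the front (rotate right by 2), then shift every letter 10 places forward in the alphabet (wrapping around).
"zblyupwsyon" → "onzblyupwsy" → "yxjlviezgci".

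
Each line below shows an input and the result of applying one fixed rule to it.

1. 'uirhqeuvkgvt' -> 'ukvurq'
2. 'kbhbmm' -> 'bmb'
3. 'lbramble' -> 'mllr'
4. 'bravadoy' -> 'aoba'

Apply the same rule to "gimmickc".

ikgm

Each output is the input with this applied: swap the front and back halves of the string, then keep every other character starting from the first (positions 1st, 3rd, 5th, ...).
Starting from "gimmickc": after the first operation, "ickcgimm"; after the second, "ikgm".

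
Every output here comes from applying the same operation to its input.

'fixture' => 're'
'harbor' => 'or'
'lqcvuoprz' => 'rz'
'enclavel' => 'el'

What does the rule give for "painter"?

The pattern: keep only the last 2 characters.
"painter" → "er".

er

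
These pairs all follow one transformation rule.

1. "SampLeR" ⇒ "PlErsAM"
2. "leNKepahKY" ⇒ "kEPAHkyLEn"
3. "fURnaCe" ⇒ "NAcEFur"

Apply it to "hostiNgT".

Rule — flip the case of every letter, then move the first 3 characters to the end (rotate left by 3).
Applying both steps to "hostiNgT": "HOSTInGt", then "TInGtHOS".

TInGtHOS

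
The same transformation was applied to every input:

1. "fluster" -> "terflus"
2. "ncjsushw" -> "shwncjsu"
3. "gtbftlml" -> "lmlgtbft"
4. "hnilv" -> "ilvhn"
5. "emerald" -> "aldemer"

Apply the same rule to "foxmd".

xmdfo

The rule is to move the last 3 characters to the front (rotate right by 3).
Doing the same to "foxmd": "xmdfo".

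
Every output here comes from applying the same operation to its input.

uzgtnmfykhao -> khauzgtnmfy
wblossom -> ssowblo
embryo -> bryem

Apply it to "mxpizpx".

izpmxp

What's happening: delete the last character, then move the last 3 characters to the front (rotate right by 3).
For "mxpizpx", step one produces "mxpizp"; step two turns that into "izpmxp".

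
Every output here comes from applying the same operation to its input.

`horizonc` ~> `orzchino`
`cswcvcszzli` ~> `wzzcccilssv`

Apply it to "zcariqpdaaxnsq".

Looking at the pairs, the operation is to sort the characters into alphabetical order, then move the last 3 characters to the front (rotate right by 3).
Starting from "zcariqpdaaxnsq": after the first operation, "aaacdinpqqrsxz"; after the second, "sxzaaacdinpqqr".

sxzaaacdinpqqr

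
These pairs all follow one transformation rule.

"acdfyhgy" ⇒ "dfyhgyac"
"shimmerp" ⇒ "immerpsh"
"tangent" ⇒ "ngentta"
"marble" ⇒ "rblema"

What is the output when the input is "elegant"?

egantel

The transformation: move the first 2 characters to the end (rotate left by 2).
For "elegant" the result is "egantel".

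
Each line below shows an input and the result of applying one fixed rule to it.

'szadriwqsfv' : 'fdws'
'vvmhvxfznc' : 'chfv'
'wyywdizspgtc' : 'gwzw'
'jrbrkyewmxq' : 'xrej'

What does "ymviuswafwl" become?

The transformation: keep one character in every 3, starting at position 1 (positions 1st, 4th, 7th, ...), then swap the first and last characters.
Starting from "ymviuswafwl": after the first operation, "yiww"; after the second, "wiwy".

wiwy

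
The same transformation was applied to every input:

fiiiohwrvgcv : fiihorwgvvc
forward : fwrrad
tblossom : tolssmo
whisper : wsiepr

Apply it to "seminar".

Each output is the input with this applied: swap each adjacent pair of characters (1↔2, 3↔4, ...), then delete the first character.
"seminar" → "esimanr" → "simanr".

simanr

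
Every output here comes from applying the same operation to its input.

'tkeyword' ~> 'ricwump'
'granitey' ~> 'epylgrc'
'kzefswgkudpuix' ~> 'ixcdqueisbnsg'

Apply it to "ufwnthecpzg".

sdulrfcanx

What's happening: shift every letter 2 places backward in the alphabet (wrapping around), then delete the last character.
On "ufwnthecpzg" that produces "sdulrfcanx".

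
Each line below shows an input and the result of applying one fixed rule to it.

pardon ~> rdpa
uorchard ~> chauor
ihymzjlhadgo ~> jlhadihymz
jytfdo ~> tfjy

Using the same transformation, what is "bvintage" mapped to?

ntabvi

Looking at the pairs, the operation is to delete the last 2 characters, then swap the front and back halves of the string.
For "bvintage" the result is "ntabvi".
(Check on "jytfdo": → "jytf" → "tfjy" ✓)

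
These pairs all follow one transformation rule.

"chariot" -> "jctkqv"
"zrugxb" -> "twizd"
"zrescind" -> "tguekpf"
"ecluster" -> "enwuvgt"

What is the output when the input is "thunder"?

In each case the input is transformed by: delete the first character, then shift every letter 2 places forward in the alphabet (wrapping around).
So "thunder" becomes "jwpfgt".

jwpfgt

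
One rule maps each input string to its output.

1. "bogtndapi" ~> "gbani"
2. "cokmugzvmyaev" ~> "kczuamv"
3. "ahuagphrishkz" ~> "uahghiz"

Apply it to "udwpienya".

wunia

Each output is the input with this applied: keep every other character starting from the first (positions 1st, 3rd, 5th, ...), then swap each adjacent pair of characters (1↔2, 3↔4, ...).
Applying both steps to "udwpienya": "uwina", then "wunia".
(Check on "ahuagphrishkz": → "aughihz" → "uahghiz" ✓)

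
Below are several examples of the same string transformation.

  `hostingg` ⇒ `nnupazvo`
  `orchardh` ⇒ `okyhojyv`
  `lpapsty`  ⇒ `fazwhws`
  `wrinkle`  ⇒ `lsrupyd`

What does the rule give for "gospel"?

slwzvn

The pattern: reverse the string, then shift every letter 7 places forward in the alphabet (wrapping around).
For "gospel", step one produces "lepsog"; step two turns that into "slwzvn".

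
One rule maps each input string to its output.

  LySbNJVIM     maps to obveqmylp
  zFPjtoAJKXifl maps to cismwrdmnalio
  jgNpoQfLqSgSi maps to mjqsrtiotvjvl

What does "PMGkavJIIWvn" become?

The rule is to shift every letter 3 places forward in the alphabet (wrapping around), then convert every letter to lowercase.
Applying both steps to "PMGkavJIIWvn": "SPJndyMLLZyq", then "spjndymllzyq".

spjndymllzyq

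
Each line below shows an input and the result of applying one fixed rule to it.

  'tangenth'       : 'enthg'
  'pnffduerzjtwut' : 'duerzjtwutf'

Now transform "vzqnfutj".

futjn

The transformation: delete the first 3 characters, then move the first character to the end.
Starting from "vzqnfutj": after the first operation, "nfutj"; after the second, "futjn".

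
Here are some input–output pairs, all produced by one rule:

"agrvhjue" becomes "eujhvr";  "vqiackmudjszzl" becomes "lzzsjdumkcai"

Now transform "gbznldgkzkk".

kkzkgdlnz

Looking at the pairs, the operation is to reverse the string, then delete the last 2 characters.
Starting from "gbznldgkzkk": after the first operation, "kkzkgdlnzbg"; after the second, "kkzkgdlnz".
(Check on "vqiackmudjszzl": → "lzzsjdumkcaiqv" → "lzzsjdumkcai" ✓)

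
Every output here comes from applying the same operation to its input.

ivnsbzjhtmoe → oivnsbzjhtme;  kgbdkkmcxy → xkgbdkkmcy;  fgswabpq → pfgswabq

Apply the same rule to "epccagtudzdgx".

Each output is the input with this applied: move the last character to the front, then swap the first and last characters.
"epccagtudzdgx" → "xepccagtudzdg" → "gepccagtudzdx".

gepccagtudzdx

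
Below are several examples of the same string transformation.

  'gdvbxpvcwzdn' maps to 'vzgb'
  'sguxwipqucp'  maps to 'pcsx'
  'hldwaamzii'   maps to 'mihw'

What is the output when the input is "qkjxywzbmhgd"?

Rule — keep one character in every 3, starting at position 1 (positions 1st, 4th, 7th, ...), then swap the front and back halves of the string.
For "qkjxywzbmhgd", step one produces "qxzh"; step two turns that into "zhqx".

zhqx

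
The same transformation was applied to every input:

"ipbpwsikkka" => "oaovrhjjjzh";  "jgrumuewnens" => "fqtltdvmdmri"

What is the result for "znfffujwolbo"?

meeetivnkany

The transformation: move the first character to the end, then shift every letter 1 place backward in the alphabet (wrapping around).
On "znfffujwolbo" that produces "meeetivnkany".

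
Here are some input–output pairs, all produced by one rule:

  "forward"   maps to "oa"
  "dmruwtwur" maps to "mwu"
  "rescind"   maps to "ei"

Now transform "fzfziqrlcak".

zilk

The pattern: keep one character in every 3, starting at position 2 (positions 2nd, 5th, 8th, ...).
So "fzfziqrlcak" becomes "zilk".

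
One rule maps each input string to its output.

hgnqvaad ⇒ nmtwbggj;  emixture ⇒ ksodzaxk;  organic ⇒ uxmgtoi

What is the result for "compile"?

iusvork

Looking at the pairs, the operation is to shift every letter 6 places forward in the alphabet (wrapping around).
On "compile" that produces "iusvork".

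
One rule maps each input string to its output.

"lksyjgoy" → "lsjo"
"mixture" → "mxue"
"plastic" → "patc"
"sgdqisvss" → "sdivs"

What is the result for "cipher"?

cpe

The rule is to keep every other character starting from the first (positions 1st, 3rd, 5th, ...).
Applying that to "cipher" gives "cpe".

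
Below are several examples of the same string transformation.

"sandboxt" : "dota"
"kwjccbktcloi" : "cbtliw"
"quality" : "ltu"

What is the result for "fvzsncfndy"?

The pattern: keep every other character starting from the second (positions 2nd, 4th, 6th, ...), then move the first character to the end.
For "fvzsncfndy", step one produces "vscny"; step two turns that into "scnyv".
(Check on "kwjccbktcloi": → "wcbtli" → "cbtliw" ✓)

scnyv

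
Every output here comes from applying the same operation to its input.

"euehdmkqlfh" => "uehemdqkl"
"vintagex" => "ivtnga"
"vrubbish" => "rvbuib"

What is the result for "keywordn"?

The transformation: delete the last 2 characters, then swap each adjacent pair of characters (1↔2, 3↔4, ...).
Starting from "keywordn": after the first operation, "keywor"; after the second, "ekwyro".

ekwyro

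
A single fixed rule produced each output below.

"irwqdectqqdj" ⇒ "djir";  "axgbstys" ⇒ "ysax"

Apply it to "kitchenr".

nrki

Rule — move the first 2 characters to the end (rotate left by 2), then keep only the last 4 characters.
Applying both steps to "kitchenr": "tchenrki", then "nrki".
(Check on "irwqdectqqdj": → "wqdectqqdjir" → "djir" ✓)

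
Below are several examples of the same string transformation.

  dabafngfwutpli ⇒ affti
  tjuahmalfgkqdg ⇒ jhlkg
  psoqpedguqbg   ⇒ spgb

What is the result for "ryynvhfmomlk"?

yvml

In each case the input is transformed by: keep one character in every 3, starting at position 2 (positions 2nd, 5th, 8th, ...).
For "ryynvhfmomlk" the result is "yvml".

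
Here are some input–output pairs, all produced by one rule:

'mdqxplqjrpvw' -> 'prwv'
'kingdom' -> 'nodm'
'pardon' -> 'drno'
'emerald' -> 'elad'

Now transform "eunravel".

vale

Rule — swap each adjacent pair of characters (1↔2, 3↔4, ...), then keep only the last 4 characters.
Applying both steps to "eunravel": "uernvale", then "vale".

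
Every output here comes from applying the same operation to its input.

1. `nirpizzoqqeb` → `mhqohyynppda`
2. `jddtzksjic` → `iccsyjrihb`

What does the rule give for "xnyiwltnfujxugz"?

wmxhvksmetiwtfy

In each case the input is transformed by: shift every letter 1 place backward in the alphabet (wrapping around).
Applying that to "xnyiwltnfujxugz" gives "wmxhvksmetiwtfy".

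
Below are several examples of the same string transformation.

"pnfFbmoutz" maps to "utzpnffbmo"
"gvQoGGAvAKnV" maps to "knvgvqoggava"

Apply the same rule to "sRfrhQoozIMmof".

Rule — move the last 3 characters to the front (rotate right by 3), then convert every letter to lowercase.
On "sRfrhQoozIMmof": the first step gives "mofsRfrhQoozIM", and the second then gives "mofsrfrhqoozim".
(Check on "gvQoGGAvAKnV": → "KnVgvQoGGAvA" → "knvgvqoggava" ✓)

mofsrfrhqoozim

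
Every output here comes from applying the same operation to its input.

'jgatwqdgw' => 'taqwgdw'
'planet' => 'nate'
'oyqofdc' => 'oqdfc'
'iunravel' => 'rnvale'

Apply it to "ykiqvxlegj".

What's happening: delete the first 2 characters, then swap each adjacent pair of characters (1↔2, 3↔4, ...).
Applying both steps to "ykiqvxlegj": "iqvxlegj", then "qixveljg".
(Check on "oyqofdc": → "qofdc" → "oqdfc" ✓)

qixveljg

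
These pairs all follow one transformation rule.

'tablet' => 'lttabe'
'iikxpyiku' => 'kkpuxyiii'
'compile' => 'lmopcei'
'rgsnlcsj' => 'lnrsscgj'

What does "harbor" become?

The transformation: sort the characters into alphabetical order, then move the first 3 characters to the end (rotate left by 3).
Working it through for "harbor": intermediate "abhorr", final "orrabh".

orrabh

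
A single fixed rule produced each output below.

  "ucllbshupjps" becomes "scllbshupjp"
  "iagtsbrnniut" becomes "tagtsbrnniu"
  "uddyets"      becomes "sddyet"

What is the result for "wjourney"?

The rule is to delete the first character, then move the last character to the front.
For "wjourney", step one produces "journey"; step two turns that into "yjourne".

yjourne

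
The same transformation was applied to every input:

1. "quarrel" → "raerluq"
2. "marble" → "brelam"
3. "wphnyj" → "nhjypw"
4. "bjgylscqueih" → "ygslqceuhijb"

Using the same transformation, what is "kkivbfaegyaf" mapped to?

Looking at the pairs, the operation is to swap each adjacent pair of characters (1↔2, 3↔4, ...), then move the first 2 characters to the end (rotate left by 2).
Applying both steps to "kkivbfaegyaf": "kkvifbeaygfa", then "vifbeaygfakk".
(Check on "wphnyj": → "pwnhjy" → "nhjypw" ✓)

vifbeaygfakk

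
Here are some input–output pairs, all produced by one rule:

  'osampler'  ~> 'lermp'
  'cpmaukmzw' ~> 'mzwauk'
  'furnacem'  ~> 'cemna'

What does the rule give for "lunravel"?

The pattern: delete the first 3 characters, then move the last 3 characters to the front (rotate right by 3).
On "lunravel": the first step gives "ravel", and the second then gives "velra".
(Check on "furnacem": → "nacem" → "cemna" ✓)

velra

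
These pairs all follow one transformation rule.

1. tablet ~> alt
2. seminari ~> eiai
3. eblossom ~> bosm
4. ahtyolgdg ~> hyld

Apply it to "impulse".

mus

Rule — keep every other character starting from the second (positions 2nd, 4th, 6th, ...).
Doing the same to "impulse": "mus".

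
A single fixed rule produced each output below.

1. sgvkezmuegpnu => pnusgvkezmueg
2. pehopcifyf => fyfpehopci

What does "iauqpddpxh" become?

Rule — move the last 3 characters to the front (rotate right by 3).
Applying that to "iauqpddpxh" gives "pxhiauqpdd".

pxhiauqpdd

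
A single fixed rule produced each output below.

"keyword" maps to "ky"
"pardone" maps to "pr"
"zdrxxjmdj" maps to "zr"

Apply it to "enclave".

ec

Each output is the input with this applied: keep every other character starting from the first (positions 1st, 3rd, 5th, ...), then keep only the first 2 characters.
So "enclave" becomes "ec".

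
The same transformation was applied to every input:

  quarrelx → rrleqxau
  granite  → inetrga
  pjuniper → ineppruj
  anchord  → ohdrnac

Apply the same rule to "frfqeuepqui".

Each output is the input with this applied: move the first 3 characters to the end (rotate left by 3), then swap each adjacent pair of characters (1↔2, 3↔4, ...).
On "frfqeuepqui": the first step gives "qeuepquifrf", and the second then gives "eqeuqpiurff".

eqeuqpiurff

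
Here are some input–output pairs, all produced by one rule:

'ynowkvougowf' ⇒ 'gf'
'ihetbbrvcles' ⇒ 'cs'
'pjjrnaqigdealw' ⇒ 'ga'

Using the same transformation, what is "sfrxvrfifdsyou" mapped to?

fy

Rule — keep one character in every 3, starting at position 3 (positions 3rd, 6th, 9th, ...), then keep only the last 2 characters.
"sfrxvrfifdsyou" → "fy".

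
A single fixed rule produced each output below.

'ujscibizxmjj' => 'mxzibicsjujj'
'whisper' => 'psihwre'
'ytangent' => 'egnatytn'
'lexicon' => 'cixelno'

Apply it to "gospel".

The transformation: reverse the string, then move the first 2 characters to the end (rotate left by 2).
Working it through for "gospel": intermediate "lepsog", final "psogle".

psogle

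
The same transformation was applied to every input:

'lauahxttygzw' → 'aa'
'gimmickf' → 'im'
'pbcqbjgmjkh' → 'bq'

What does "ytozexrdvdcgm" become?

Looking at the pairs, the operation is to keep every other character starting from the second (positions 2nd, 4th, 6th, ...), then keep only the first 2 characters.
Doing the same to "ytozexrdvdcgm": "tz".

tz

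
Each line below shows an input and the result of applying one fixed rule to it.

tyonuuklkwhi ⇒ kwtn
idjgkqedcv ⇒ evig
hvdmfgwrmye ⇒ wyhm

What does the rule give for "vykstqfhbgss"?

Looking at the pairs, the operation is to keep one character in every 3, starting at position 1 (positions 1st, 4th, 7th, ...), then move the first 2 characters to the end (rotate left by 2).
On "vykstqfhbgss": the first step gives "vsfg", and the second then gives "fgvs".

fgvs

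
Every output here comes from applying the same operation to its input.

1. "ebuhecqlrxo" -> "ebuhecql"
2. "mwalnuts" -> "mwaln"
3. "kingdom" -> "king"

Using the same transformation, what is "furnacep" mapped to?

furna

What's happening: delete the last 3 characters.
Applying that to "furnacep" gives "furna".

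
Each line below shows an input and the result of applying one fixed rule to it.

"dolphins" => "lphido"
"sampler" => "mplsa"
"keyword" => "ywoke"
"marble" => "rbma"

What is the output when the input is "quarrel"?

Each output is the input with this applied: delete the last 2 characters, then move the first 2 characters to the end (rotate left by 2).
"quarrel" → "quarr" → "arrqu".

arrqu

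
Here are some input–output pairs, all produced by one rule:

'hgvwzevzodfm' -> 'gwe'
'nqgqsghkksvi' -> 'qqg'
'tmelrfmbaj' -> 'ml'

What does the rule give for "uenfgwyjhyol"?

efw

What's happening: keep every other character starting from the second (positions 2nd, 4th, 6th, ...), then delete the last 3 characters.
Applying both steps to "uenfgwyjhyol": "efwjyl", then "efw".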